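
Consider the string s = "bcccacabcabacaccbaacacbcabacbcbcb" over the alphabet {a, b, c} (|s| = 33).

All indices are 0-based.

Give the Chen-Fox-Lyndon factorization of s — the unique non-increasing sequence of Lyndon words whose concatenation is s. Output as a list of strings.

["bccc", "ac", "abc", "abacaccb", "aacacbcabacbcbcb"]

emit factor 1: 'bccc' (i=0, period=4)
emit factor 2: 'ac' (i=4, period=2)
emit factor 3: 'abc' (i=6, period=3)
emit factor 4: 'abacaccb' (i=9, period=8)
emit factor 5: 'aacacbcabacbcbcb' (i=17, period=16)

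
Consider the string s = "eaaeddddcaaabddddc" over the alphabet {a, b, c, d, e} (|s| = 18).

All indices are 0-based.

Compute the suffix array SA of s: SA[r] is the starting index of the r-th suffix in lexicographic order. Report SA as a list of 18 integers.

[9, 10, 1, 11, 2, 12, 17, 8, 16, 7, 15, 6, 14, 5, 13, 4, 0, 3]

rank | idx | suffix
   0 |   9 | aaabddddc
   1 |  10 | aabddddc
   2 |   1 | aaeddddcaaabddddc
   3 |  11 | abddddc
   4 |   2 | aeddddcaaabddddc
   5 |  12 | bddddc
   6 |  17 | c
   7 |   8 | caaabddddc
   8 |  16 | dc
   9 |   7 | dcaaabddddc
  10 |  15 | ddc
  11 |   6 | ddcaaabddddc
  12 |  14 | dddc
  13 |   5 | dddcaaabddddc
  14 |  13 | ddddc
  15 |   4 | ddddcaaabddddc
  16 |   0 | eaaeddddcaaabddddc
  17 |   3 | eddddcaaabddddc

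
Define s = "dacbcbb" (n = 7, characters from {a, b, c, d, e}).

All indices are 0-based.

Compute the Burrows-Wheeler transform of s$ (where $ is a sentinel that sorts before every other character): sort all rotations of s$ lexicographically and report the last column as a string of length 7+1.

rank  rotation  last
    0  $dacbcbb  b
    1  acbcbb$d  d
    2  b$dacbcb  b
    3  bb$dacbc  c
    4  bcbb$dac  c
    5  cbb$dacb  b
    6  cbcbb$da  a
    7  dacbcbb$  $

bdbccba$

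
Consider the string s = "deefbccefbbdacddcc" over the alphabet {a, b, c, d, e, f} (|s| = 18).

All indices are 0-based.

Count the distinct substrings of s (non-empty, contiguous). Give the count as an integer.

rank | idx | suffix
   0 |  12 | acddcc
   1 |   9 | bbdacddcc
   2 |   4 | bccefbbdacddcc
   3 |  10 | bdacddcc
   4 |  17 | c
   5 |  16 | cc
   6 |   5 | ccefbbdacddcc
   7 |  13 | cddcc
   8 |   6 | cefbbdacddcc
   9 |  11 | dacddcc
  10 |  15 | dcc
  11 |  14 | ddcc
  12 |   0 | deefbccefbbdacddcc
  13 |   1 | eefbccefbbdacddcc
  14 |   7 | efbbdacddcc
  15 |   2 | efbccefbbdacddcc
  16 |   8 | fbbdacddcc
  17 |   3 | fbccefbbdacddcc

SA = [12, 9, 4, 10, 17, 16, 5, 13, 6, 11, 15, 14, 0, 1, 7, 2, 8, 3]
rank  pair      lcp
   1  s[12:],s[9:]  0  ''
   2  s[9:],s[4:]  1  'b'
   3  s[4:],s[10:]  1  'b'
   4  s[10:],s[17:]  0  ''
   5  s[17:],s[16:]  1  'c'
   6  s[16:],s[5:]  2  'cc'
   7  s[5:],s[13:]  1  'c'
   8  s[13:],s[6:]  1  'c'
   9  s[6:],s[11:]  0  ''
  10  s[11:],s[15:]  1  'd'
  11  s[15:],s[14:]  1  'd'
  12  s[14:],s[0:]  1  'd'
  13  s[0:],s[1:]  0  ''
  14  s[1:],s[7:]  1  'e'
  15  s[7:],s[2:]  3  'efb'
  16  s[2:],s[8:]  0  ''
  17  s[8:],s[3:]  2  'fb'

n(n+1)/2 = 18·19/2 = 171
Σ LCP = 0 + 0 + 1 + 1 + 0 + 1 + 2 + 1 + 1 + 0 + 1 + 1 + 1 + 0 + 1 + 3 + 0 + 2 = 16
distinct = 171 − 16 = 155

155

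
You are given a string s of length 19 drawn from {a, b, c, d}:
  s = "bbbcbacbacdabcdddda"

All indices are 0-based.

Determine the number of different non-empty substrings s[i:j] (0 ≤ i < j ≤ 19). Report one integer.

rank→(start, suffix):
  0 → (18, 'a')
  1 → (11, 'abcdddda')
  2 → (5, 'acbacdabcdddda')
  3 → (8, 'acdabcdddda')
  4 → (4, 'bacbacdabcdddda')
  5 → (7, 'bacdabcdddda')
  6 → (0, 'bbbcbacbacdabcdddda')
  7 → (1, 'bbcbacbacdabcdddda')
  8 → (2, 'bcbacbacdabcdddda')
  9 → (12, 'bcdddda')
  10 → (3, 'cbacbacdabcdddda')
  11 → (6, 'cbacdabcdddda')
  12 → (9, 'cdabcdddda')
  13 → (13, 'cdddda')
  14 → (17, 'da')
  15 → (10, 'dabcdddda')
  16 → (16, 'dda')
  17 → (15, 'ddda')
  18 → (14, 'dddda')

SA = [18, 11, 5, 8, 4, 7, 0, 1, 2, 12, 3, 6, 9, 13, 17, 10, 16, 15, 14]
rank  pair      lcp
   1  s[18:],s[11:]  1  'a'
   2  s[11:],s[5:]  1  'a'
   3  s[5:],s[8:]  2  'ac'
   4  s[8:],s[4:]  0  ''
   5  s[4:],s[7:]  3  'bac'
   6  s[7:],s[0:]  1  'b'
   7  s[0:],s[1:]  2  'bb'
   8  s[1:],s[2:]  1  'b'
   9  s[2:],s[12:]  2  'bc'
  10  s[12:],s[3:]  0  ''
  11  s[3:],s[6:]  4  'cbac'
  12  s[6:],s[9:]  1  'c'
  13  s[9:],s[13:]  2  'cd'
  14  s[13:],s[17:]  0  ''
  15  s[17:],s[10:]  2  'da'
  16  s[10:],s[16:]  1  'd'
  17  s[16:],s[15:]  2  'dd'
  18  s[15:],s[14:]  3  'ddd'

n(n+1)/2 = 19·20/2 = 190
Σ LCP = 0 + 1 + 1 + 2 + 0 + 3 + 1 + 2 + 1 + 2 + 0 + 4 + 1 + 2 + 0 + 2 + 1 + 2 + 3 = 28
distinct = 190 − 28 = 162

162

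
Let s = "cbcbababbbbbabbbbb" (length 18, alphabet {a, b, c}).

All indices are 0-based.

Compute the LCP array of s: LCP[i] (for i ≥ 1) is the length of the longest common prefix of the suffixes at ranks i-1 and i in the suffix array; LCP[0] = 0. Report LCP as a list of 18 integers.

sorted suffixes:
  #0 SA[0]=4  'ababbbbbabbbbb'
  #1 SA[1]=12  'abbbbb'
  #2 SA[2]=6  'abbbbbabbbbb'
  #3 SA[3]=17  'b'
  #4 SA[4]=3  'bababbbbbabbbbb'
  #5 SA[5]=11  'babbbbb'
  #6 SA[6]=5  'babbbbbabbbbb'
  #7 SA[7]=16  'bb'
  #8 SA[8]=10  'bbabbbbb'
  #9 SA[9]=15  'bbb'
  #10 SA[10]=9  'bbbabbbbb'
  #11 SA[11]=14  'bbbb'
  #12 SA[12]=8  'bbbbabbbbb'
  #13 SA[13]=13  'bbbbb'
  #14 SA[14]=7  'bbbbbabbbbb'
  #15 SA[15]=1  'bcbababbbbbabbbbb'
  #16 SA[16]=2  'cbababbbbbabbbbb'
  #17 SA[17]=0  'cbcbababbbbbabbbbb'

SA = [4, 12, 6, 17, 3, 11, 5, 16, 10, 15, 9, 14, 8, 13, 7, 1, 2, 0]
[i] adj suffixes → lcp
  [1] 4/12 → 2 ('ab')
  [2] 12/6 → 6 ('abbbbb')
  [3] 6/17 → 0 ('')
  [4] 17/3 → 1 ('b')
  [5] 3/11 → 3 ('bab')
  [6] 11/5 → 7 ('babbbbb')
  [7] 5/16 → 1 ('b')
  [8] 16/10 → 2 ('bb')
  [9] 10/15 → 2 ('bb')
  [10] 15/9 → 3 ('bbb')
  [11] 9/14 → 3 ('bbb')
  [12] 14/8 → 4 ('bbbb')
  [13] 8/13 → 4 ('bbbb')
  [14] 13/7 → 5 ('bbbbb')
  [15] 7/1 → 1 ('b')
  [16] 1/2 → 0 ('')
  [17] 2/0 → 2 ('cb')

[0, 2, 6, 0, 1, 3, 7, 1, 2, 2, 3, 3, 4, 4, 5, 1, 0, 2]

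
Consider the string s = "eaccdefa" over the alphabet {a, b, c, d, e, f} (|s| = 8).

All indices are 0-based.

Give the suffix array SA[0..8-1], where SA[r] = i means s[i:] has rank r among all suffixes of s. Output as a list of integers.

[7, 1, 2, 3, 4, 0, 5, 6]

rank→(start, suffix):
  0 → (7, 'a')
  1 → (1, 'accdefa')
  2 → (2, 'ccdefa')
  3 → (3, 'cdefa')
  4 → (4, 'defa')
  5 → (0, 'eaccdefa')
  6 → (5, 'efa')
  7 → (6, 'fa')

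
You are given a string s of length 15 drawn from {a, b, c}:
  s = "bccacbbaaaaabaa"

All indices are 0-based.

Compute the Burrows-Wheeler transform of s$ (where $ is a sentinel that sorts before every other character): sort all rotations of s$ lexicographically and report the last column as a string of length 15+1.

rank  rotation          last
    0  $bccacbbaaaaabaa  a
    1  a$bccacbbaaaaaba  a
    2  aa$bccacbbaaaaab  b
    3  aaaaabaa$bccacbb  b
    4  aaaabaa$bccacbba  a
    5  aaabaa$bccacbbaa  a
    6  aabaa$bccacbbaaa  a
    7  abaa$bccacbbaaaa  a
    8  acbbaaaaabaa$bcc  c
    9  baa$bccacbbaaaaa  a
   10  baaaaabaa$bccacb  b
   11  bbaaaaabaa$bccac  c
   12  bccacbbaaaaabaa$  $
   13  cacbbaaaaabaa$bc  c
   14  cbbaaaaabaa$bcca  a
   15  ccacbbaaaaabaa$b  b

aabbaaaacabc$cab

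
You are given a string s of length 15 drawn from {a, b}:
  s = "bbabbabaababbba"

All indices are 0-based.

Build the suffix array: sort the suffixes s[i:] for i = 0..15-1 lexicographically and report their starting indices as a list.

rank | idx | suffix
   0 |  14 | a
   1 |   7 | aababbba
   2 |   5 | abaababbba
   3 |   8 | ababbba
   4 |   2 | abbabaababbba
   5 |  10 | abbba
   6 |  13 | ba
   7 |   6 | baababbba
   8 |   4 | babaababbba
   9 |   1 | babbabaababbba
  10 |   9 | babbba
  11 |  12 | bba
  12 |   3 | bbabaababbba
  13 |   0 | bbabbabaababbba
  14 |  11 | bbba

[14, 7, 5, 8, 2, 10, 13, 6, 4, 1, 9, 12, 3, 0, 11]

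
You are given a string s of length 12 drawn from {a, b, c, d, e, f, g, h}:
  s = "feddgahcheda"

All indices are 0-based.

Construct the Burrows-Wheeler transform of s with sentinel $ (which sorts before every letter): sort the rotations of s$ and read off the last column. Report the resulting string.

adgheedhf$dac

rank  rotation       last
    0  $feddgahcheda  a
    1  a$feddgahched  d
    2  ahcheda$feddg  g
    3  cheda$feddgah  h
    4  da$feddgahche  e
    5  ddgahcheda$fe  e
    6  dgahcheda$fed  d
    7  eda$feddgahch  h
    8  eddgahcheda$f  f
    9  feddgahcheda$  $
   10  gahcheda$fedd  d
   11  hcheda$feddga  a
   12  heda$feddgahc  c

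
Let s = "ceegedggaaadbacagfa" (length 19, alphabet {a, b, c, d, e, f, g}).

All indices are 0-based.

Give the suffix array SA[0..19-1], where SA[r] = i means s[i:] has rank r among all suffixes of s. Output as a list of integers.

sorted suffixes:
  #0 SA[0]=18  'a'
  #1 SA[1]=8  'aaadbacagfa'
  #2 SA[2]=9  'aadbacagfa'
  #3 SA[3]=13  'acagfa'
  #4 SA[4]=10  'adbacagfa'
  #5 SA[5]=15  'agfa'
  #6 SA[6]=12  'bacagfa'
  #7 SA[7]=14  'cagfa'
  #8 SA[8]=0  'ceegedggaaadbacagfa'
  #9 SA[9]=11  'dbacagfa'
  #10 SA[10]=5  'dggaaadbacagfa'
  #11 SA[11]=4  'edggaaadbacagfa'
  #12 SA[12]=1  'eegedggaaadbacagfa'
  #13 SA[13]=2  'egedggaaadbacagfa'
  #14 SA[14]=17  'fa'
  #15 SA[15]=7  'gaaadbacagfa'
  #16 SA[16]=3  'gedggaaadbacagfa'
  #17 SA[17]=16  'gfa'
  #18 SA[18]=6  'ggaaadbacagfa'

[18, 8, 9, 13, 10, 15, 12, 14, 0, 11, 5, 4, 1, 2, 17, 7, 3, 16, 6]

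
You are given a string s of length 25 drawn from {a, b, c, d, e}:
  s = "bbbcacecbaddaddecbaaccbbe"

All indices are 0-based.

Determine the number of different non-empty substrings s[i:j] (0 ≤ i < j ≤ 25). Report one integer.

292

rank | idx | suffix
   0 |  18 | aaccbbe
   1 |  19 | accbbe
   2 |   4 | acecbaddaddecbaaccbbe
   3 |   9 | addaddecbaaccbbe
   4 |  12 | addecbaaccbbe
   5 |  17 | baaccbbe
   6 |   8 | baddaddecbaaccbbe
   7 |   0 | bbbcacecbaddaddecbaaccbbe
   8 |   1 | bbcacecbaddaddecbaaccbbe
   9 |  22 | bbe
  10 |   2 | bcacecbaddaddecbaaccbbe
  11 |  23 | be
  12 |   3 | cacecbaddaddecbaaccbbe
  13 |  16 | cbaaccbbe
  14 |   7 | cbaddaddecbaaccbbe
  15 |  21 | cbbe
  16 |  20 | ccbbe
  17 |   5 | cecbaddaddecbaaccbbe
  18 |  11 | daddecbaaccbbe
  19 |  10 | ddaddecbaaccbbe
  20 |  13 | ddecbaaccbbe
  21 |  14 | decbaaccbbe
  22 |  24 | e
  23 |  15 | ecbaaccbbe
  24 |   6 | ecbaddaddecbaaccbbe

SA = [18, 19, 4, 9, 12, 17, 8, 0, 1, 22, 2, 23, 3, 16, 7, 21, 20, 5, 11, 10, 13, 14, 24, 15, 6]
rank  pair      lcp
   1  s[18:],s[19:]  1  'a'
   2  s[19:],s[4:]  2  'ac'
   3  s[4:],s[9:]  1  'a'
   4  s[9:],s[12:]  3  'add'
   5  s[12:],s[17:]  0  ''
   6  s[17:],s[8:]  2  'ba'
   7  s[8:],s[0:]  1  'b'
   8  s[0:],s[1:]  2  'bb'
   9  s[1:],s[22:]  2  'bb'
  10  s[22:],s[2:]  1  'b'
  11  s[2:],s[23:]  1  'b'
  12  s[23:],s[3:]  0  ''
  13  s[3:],s[16:]  1  'c'
  14  s[16:],s[7:]  3  'cba'
  15  s[7:],s[21:]  2  'cb'
  16  s[21:],s[20:]  1  'c'
  17  s[20:],s[5:]  1  'c'
  18  s[5:],s[11:]  0  ''
  19  s[11:],s[10:]  1  'd'
  20  s[10:],s[13:]  2  'dd'
  21  s[13:],s[14:]  1  'd'
  22  s[14:],s[24:]  0  ''
  23  s[24:],s[15:]  1  'e'
  24  s[15:],s[6:]  4  'ecba'

n(n+1)/2 = 25·26/2 = 325
Σ LCP = 0 + 1 + 2 + 1 + 3 + 0 + 2 + 1 + 2 + 2 + 1 + 1 + 0 + 1 + 3 + 2 + 1 + 1 + 0 + 1 + 2 + 1 + 0 + 1 + 4 = 33
distinct = 325 − 33 = 292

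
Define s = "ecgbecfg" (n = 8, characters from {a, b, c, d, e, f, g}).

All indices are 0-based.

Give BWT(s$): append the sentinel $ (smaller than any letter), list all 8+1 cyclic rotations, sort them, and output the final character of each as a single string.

rank  rotation   last
    0  $ecgbecfg  g
    1  becfg$ecg  g
    2  cfg$ecgbe  e
    3  cgbecfg$e  e
    4  ecfg$ecgb  b
    5  ecgbecfg$  $
    6  fg$ecgbec  c
    7  g$ecgbecf  f
    8  gbecfg$ec  c

ggeeb$cfc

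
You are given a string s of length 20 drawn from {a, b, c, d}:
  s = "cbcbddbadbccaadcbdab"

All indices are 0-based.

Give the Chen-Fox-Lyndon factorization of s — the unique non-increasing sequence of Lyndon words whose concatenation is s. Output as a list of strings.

emit factor 1: 'c' (i=0, period=1)
emit factor 2: 'bcbdd' (i=1, period=5)
emit factor 3: 'b' (i=6, period=1)
emit factor 4: 'adbcc' (i=7, period=5)
emit factor 5: 'aadcbdab' (i=12, period=8)

["c", "bcbdd", "b", "adbcc", "aadcbdab"]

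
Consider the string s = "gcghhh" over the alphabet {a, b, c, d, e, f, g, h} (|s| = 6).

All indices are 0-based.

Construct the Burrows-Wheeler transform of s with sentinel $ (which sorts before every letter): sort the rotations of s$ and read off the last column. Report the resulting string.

rank  rotation last
    0  $gcghhh  h
    1  cghhh$g  g
    2  gcghhh$  $
    3  ghhh$gc  c
    4  h$gcghh  h
    5  hh$gcgh  h
    6  hhh$gcg  g

hg$chhg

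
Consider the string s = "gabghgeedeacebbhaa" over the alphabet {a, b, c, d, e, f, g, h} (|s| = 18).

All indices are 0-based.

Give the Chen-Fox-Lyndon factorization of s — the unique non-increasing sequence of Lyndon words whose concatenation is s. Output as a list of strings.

["g", "abghgeedeacebbh", "a", "a"]

emit factor 1: 'g' (i=0, period=1)
emit factor 2: 'abghgeedeacebbh' (i=1, period=15)
emit factor 3: 'a' (i=16, period=1)
emit factor 4: 'a' (i=17, period=1)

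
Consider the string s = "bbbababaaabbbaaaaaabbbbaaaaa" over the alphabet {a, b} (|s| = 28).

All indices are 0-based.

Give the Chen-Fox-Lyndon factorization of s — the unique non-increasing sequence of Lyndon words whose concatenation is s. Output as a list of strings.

emit factor 1: 'b' (i=0, period=1)
emit factor 2: 'b' (i=1, period=1)
emit factor 3: 'b' (i=2, period=1)
emit factor 4: 'ab' (i=3, period=2)
emit factor 5: 'ab' (i=5, period=2)
emit factor 6: 'aaabbb' (i=7, period=6)
emit factor 7: 'aaaaaabbbb' (i=13, period=10)
emit factor 8: 'a' (i=23, period=1)
emit factor 9: 'a' (i=24, period=1)
emit factor 10: 'a' (i=25, period=1)
emit factor 11: 'a' (i=26, period=1)
emit factor 12: 'a' (i=27, period=1)

["b", "b", "b", "ab", "ab", "aaabbb", "aaaaaabbbb", "a", "a", "a", "a", "a"]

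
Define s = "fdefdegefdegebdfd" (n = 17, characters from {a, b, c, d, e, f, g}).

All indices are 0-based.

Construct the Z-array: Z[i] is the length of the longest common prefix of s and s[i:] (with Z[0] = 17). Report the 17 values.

Z[0]=17
i=1: fresh scan; Z[1]=0
i=2: fresh scan; Z[2]=0
i=3: fresh scan; Z[3]=3 extend→box=[3,6)
i=4: min(r-i=2, Z[1]=0)=0; Z[4]=0
i=5: min(r-i=1, Z[2]=0)=0; Z[5]=0
i=6: fresh scan; Z[6]=0
i=7: fresh scan; Z[7]=0
i=8: fresh scan; Z[8]=3 extend→box=[8,11)
i=9: min(r-i=2, Z[1]=0)=0; Z[9]=0
i=10: min(r-i=1, Z[2]=0)=0; Z[10]=0
i=11: fresh scan; Z[11]=0
i=12: fresh scan; Z[12]=0
i=13: fresh scan; Z[13]=0
i=14: fresh scan; Z[14]=0
i=15: fresh scan; Z[15]=2 extend→box=[15,17)
i=16: min(r-i=1, Z[1]=0)=0; Z[16]=0

[17, 0, 0, 3, 0, 0, 0, 0, 3, 0, 0, 0, 0, 0, 0, 2, 0]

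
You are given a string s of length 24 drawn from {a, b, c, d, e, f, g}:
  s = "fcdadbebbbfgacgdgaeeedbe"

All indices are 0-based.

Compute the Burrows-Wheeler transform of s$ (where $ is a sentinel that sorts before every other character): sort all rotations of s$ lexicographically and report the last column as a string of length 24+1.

rank  rotation                   last
    0  $fcdadbebbbfgacgdgaeeedbe  e
    1  acgdgaeeedbe$fcdadbebbbfg  g
    2  adbebbbfgacgdgaeeedbe$fcd  d
    3  aeeedbe$fcdadbebbbfgacgdg  g
    4  bbbfgacgdgaeeedbe$fcdadbe  e
    5  bbfgacgdgaeeedbe$fcdadbeb  b
    6  be$fcdadbebbbfgacgdgaeeed  d
    7  bebbbfgacgdgaeeedbe$fcdad  d
    8  bfgacgdgaeeedbe$fcdadbebb  b
    9  cdadbebbbfgacgdgaeeedbe$f  f
   10  cgdgaeeedbe$fcdadbebbbfga  a
   11  dadbebbbfgacgdgaeeedbe$fc  c
   12  dbe$fcdadbebbbfgacgdgaeee  e
   13  dbebbbfgacgdgaeeedbe$fcda  a
   14  dgaeeedbe$fcdadbebbbfgacg  g
   15  e$fcdadbebbbfgacgdgaeeedb  b
   16  ebbbfgacgdgaeeedbe$fcdadb  b
   17  edbe$fcdadbebbbfgacgdgaee  e
   18  eedbe$fcdadbebbbfgacgdgae  e
   19  eeedbe$fcdadbebbbfgacgdga  a
   20  fcdadbebbbfgacgdgaeeedbe$  $
   21  fgacgdgaeeedbe$fcdadbebbb  b
   22  gacgdgaeeedbe$fcdadbebbbf  f
   23  gaeeedbe$fcdadbebbbfgacgd  d
   24  gdgaeeedbe$fcdadbebbbfgac  c

egdgebddbfaceagbbeea$bfdc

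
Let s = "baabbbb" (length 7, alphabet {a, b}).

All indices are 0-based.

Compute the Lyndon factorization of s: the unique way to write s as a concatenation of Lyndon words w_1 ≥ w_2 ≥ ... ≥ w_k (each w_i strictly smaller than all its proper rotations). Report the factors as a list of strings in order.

emit factor 1: 'b' (i=0, period=1)
emit factor 2: 'aabbbb' (i=1, period=6)

["b", "aabbbb"]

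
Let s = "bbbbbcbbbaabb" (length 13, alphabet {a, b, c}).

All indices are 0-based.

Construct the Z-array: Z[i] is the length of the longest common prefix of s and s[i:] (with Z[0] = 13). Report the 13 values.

[13, 4, 3, 2, 1, 0, 3, 2, 1, 0, 0, 2, 1]

Z[0]=13
i=1: i≥r, start 0; Z[1]=4 scan→box=[1,5)
i=2: min(r-i=3, Z[1]=4)=3; Z[2]=3
i=3: min(r-i=2, Z[2]=3)=2; Z[3]=2
i=4: min(r-i=1, Z[3]=2)=1; Z[4]=1
i=5: i≥r, start 0; Z[5]=0
i=6: i≥r, start 0; Z[6]=3 scan→box=[6,9)
i=7: min(r-i=2, Z[1]=4)=2; Z[7]=2
i=8: min(r-i=1, Z[2]=3)=1; Z[8]=1
i=9: i≥r, start 0; Z[9]=0
i=10: i≥r, start 0; Z[10]=0
i=11: i≥r, start 0; Z[11]=2 scan→box=[11,13)
i=12: min(r-i=1, Z[1]=4)=1; Z[12]=1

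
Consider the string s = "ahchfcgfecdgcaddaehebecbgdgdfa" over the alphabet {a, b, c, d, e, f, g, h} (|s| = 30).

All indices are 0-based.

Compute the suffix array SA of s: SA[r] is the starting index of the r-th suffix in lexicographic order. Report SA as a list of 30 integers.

sorted suffixes:
  #0 SA[0]=29  'a'
  #1 SA[1]=13  'addaehebecbgdgdfa'
  #2 SA[2]=16  'aehebecbgdgdfa'
  #3 SA[3]=0  'ahchfcgfecdgcaddaehebecbgdgdfa'
  #4 SA[4]=20  'becbgdgdfa'
  #5 SA[5]=23  'bgdgdfa'
  #6 SA[6]=12  'caddaehebecbgdgdfa'
  #7 SA[7]=22  'cbgdgdfa'
  #8 SA[8]=9  'cdgcaddaehebecbgdgdfa'
  #9 SA[9]=5  'cgfecdgcaddaehebecbgdgdfa'
  #10 SA[10]=2  'chfcgfecdgcaddaehebecbgdgdfa'
  #11 SA[11]=15  'daehebecbgdgdfa'
  #12 SA[12]=14  'ddaehebecbgdgdfa'
  #13 SA[13]=27  'dfa'
  #14 SA[14]=10  'dgcaddaehebecbgdgdfa'
  #15 SA[15]=25  'dgdfa'
  #16 SA[16]=19  'ebecbgdgdfa'
  #17 SA[17]=21  'ecbgdgdfa'
  #18 SA[18]=8  'ecdgcaddaehebecbgdgdfa'
  #19 SA[19]=17  'ehebecbgdgdfa'
  #20 SA[20]=28  'fa'
  #21 SA[21]=4  'fcgfecdgcaddaehebecbgdgdfa'
  #22 SA[22]=7  'fecdgcaddaehebecbgdgdfa'
  #23 SA[23]=11  'gcaddaehebecbgdgdfa'
  #24 SA[24]=26  'gdfa'
  #25 SA[25]=24  'gdgdfa'
  #26 SA[26]=6  'gfecdgcaddaehebecbgdgdfa'
  #27 SA[27]=1  'hchfcgfecdgcaddaehebecbgdgdfa'
  #28 SA[28]=18  'hebecbgdgdfa'
  #29 SA[29]=3  'hfcgfecdgcaddaehebecbgdgdfa'

[29, 13, 16, 0, 20, 23, 12, 22, 9, 5, 2, 15, 14, 27, 10, 25, 19, 21, 8, 17, 28, 4, 7, 11, 26, 24, 6, 1, 18, 3]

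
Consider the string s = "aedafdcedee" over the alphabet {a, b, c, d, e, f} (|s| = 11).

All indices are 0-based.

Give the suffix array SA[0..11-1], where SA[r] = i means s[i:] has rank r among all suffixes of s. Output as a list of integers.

rank | idx | suffix
   0 |   0 | aedafdcedee
   1 |   3 | afdcedee
   2 |   6 | cedee
   3 |   2 | dafdcedee
   4 |   5 | dcedee
   5 |   8 | dee
   6 |  10 | e
   7 |   1 | edafdcedee
   8 |   7 | edee
   9 |   9 | ee
  10 |   4 | fdcedee

[0, 3, 6, 2, 5, 8, 10, 1, 7, 9, 4]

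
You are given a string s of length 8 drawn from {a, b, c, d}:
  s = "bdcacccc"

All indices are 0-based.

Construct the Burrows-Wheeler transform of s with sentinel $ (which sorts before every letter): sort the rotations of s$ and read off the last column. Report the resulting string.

cc$cdccab

rank  rotation   last
    0  $bdcacccc  c
    1  acccc$bdc  c
    2  bdcacccc$  $
    3  c$bdcaccc  c
    4  cacccc$bd  d
    5  cc$bdcacc  c
    6  ccc$bdcac  c
    7  cccc$bdca  a
    8  dcacccc$b  b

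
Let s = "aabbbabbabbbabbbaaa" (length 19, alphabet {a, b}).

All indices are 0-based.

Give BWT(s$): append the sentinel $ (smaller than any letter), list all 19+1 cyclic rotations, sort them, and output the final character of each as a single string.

aaab$bbabbbbbbbbaaaa

rank  rotation              last
    0  $aabbbabbabbbabbbaaa  a
    1  a$aabbbabbabbbabbbaa  a
    2  aa$aabbbabbabbbabbba  a
    3  aaa$aabbbabbabbbabbb  b
    4  aabbbabbabbbabbbaaa$  $
    5  abbabbbabbbaaa$aabbb  b
    6  abbbaaa$aabbbabbabbb  b
    7  abbbabbabbbabbbaaa$a  a
    8  abbbabbbaaa$aabbbabb  b
    9  baaa$aabbbabbabbbabb  b
   10  babbabbbabbbaaa$aabb  b
   11  babbbaaa$aabbbabbabb  b
   12  babbbabbbaaa$aabbbab  b
   13  bbaaa$aabbbabbabbbab  b
   14  bbabbabbbabbbaaa$aab  b
   15  bbabbbaaa$aabbbabbab  b
   16  bbabbbabbbaaa$aabbba  a
   17  bbbaaa$aabbbabbabbba  a
   18  bbbabbabbbabbbaaa$aa  a
   19  bbbabbbaaa$aabbbabba  a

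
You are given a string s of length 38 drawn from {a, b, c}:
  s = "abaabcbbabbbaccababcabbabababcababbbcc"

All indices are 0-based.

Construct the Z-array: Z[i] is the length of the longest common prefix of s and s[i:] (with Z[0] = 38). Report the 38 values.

[38, 0, 1, 2, 0, 0, 0, 0, 2, 0, 0, 0, 1, 0, 0, 3, 0, 2, 0, 0, 2, 0, 0, 3, 0, 3, 0, 2, 0, 0, 3, 0, 2, 0, 0, 0, 0, 0]

Z[0]=38
i=1: i≥r, start 0; Z[1]=0
i=2: i≥r, start 0; Z[2]=1 grow→box=[2,3)
i=3: i≥r, start 0; Z[3]=2 grow→box=[3,5)
i=4: min(r-i=1, Z[1]=0)=0; Z[4]=0
i=5: i≥r, start 0; Z[5]=0
i=6: i≥r, start 0; Z[6]=0
i=7: i≥r, start 0; Z[7]=0
i=8: i≥r, start 0; Z[8]=2 grow→box=[8,10)
i=9: min(r-i=1, Z[1]=0)=0; Z[9]=0
i=10: i≥r, start 0; Z[10]=0
i=11: i≥r, start 0; Z[11]=0
i=12: i≥r, start 0; Z[12]=1 grow→box=[12,13)
i=13: i≥r, start 0; Z[13]=0
i=14: i≥r, start 0; Z[14]=0
i=15: i≥r, start 0; Z[15]=3 grow→box=[15,18)
i=16: min(r-i=2, Z[1]=0)=0; Z[16]=0
i=17: min(r-i=1, Z[2]=1)=1; Z[17]=2 grow→box=[17,19)
i=18: min(r-i=1, Z[1]=0)=0; Z[18]=0
i=19: i≥r, start 0; Z[19]=0
i=20: i≥r, start 0; Z[20]=2 grow→box=[20,22)
i=21: min(r-i=1, Z[1]=0)=0; Z[21]=0
i=22: i≥r, start 0; Z[22]=0
i=23: i≥r, start 0; Z[23]=3 grow→box=[23,26)
i=24: min(r-i=2, Z[1]=0)=0; Z[24]=0
i=25: min(r-i=1, Z[2]=1)=1; Z[25]=3 grow→box=[25,28)
i=26: min(r-i=2, Z[1]=0)=0; Z[26]=0
i=27: min(r-i=1, Z[2]=1)=1; Z[27]=2 grow→box=[27,29)
i=28: min(r-i=1, Z[1]=0)=0; Z[28]=0
i=29: i≥r, start 0; Z[29]=0
i=30: i≥r, start 0; Z[30]=3 grow→box=[30,33)
i=31: min(r-i=2, Z[1]=0)=0; Z[31]=0
i=32: min(r-i=1, Z[2]=1)=1; Z[32]=2 grow→box=[32,34)
i=33: min(r-i=1, Z[1]=0)=0; Z[33]=0
i=34: i≥r, start 0; Z[34]=0
i=35: i≥r, start 0; Z[35]=0
i=36: i≥r, start 0; Z[36]=0
i=37: i≥r, start 0; Z[37]=0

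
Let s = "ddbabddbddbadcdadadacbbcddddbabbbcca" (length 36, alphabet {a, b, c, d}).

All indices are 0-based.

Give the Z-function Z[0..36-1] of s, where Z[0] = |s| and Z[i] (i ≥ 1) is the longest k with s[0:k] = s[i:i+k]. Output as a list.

Z[0]=36
i=1: outside box; Z[1]=1 scan→box=[1,2)
i=2: outside box; Z[2]=0
i=3: outside box; Z[3]=0
i=4: outside box; Z[4]=0
i=5: outside box; Z[5]=3 scan→box=[5,8)
i=6: min(r-i=2, Z[1]=1)=1; Z[6]=1
i=7: min(r-i=1, Z[2]=0)=0; Z[7]=0
i=8: outside box; Z[8]=4 scan→box=[8,12)
i=9: min(r-i=3, Z[1]=1)=1; Z[9]=1
i=10: min(r-i=2, Z[2]=0)=0; Z[10]=0
i=11: min(r-i=1, Z[3]=0)=0; Z[11]=0
i=12: outside box; Z[12]=1 scan→box=[12,13)
i=13: outside box; Z[13]=0
i=14: outside box; Z[14]=1 scan→box=[14,15)
i=15: outside box; Z[15]=0
i=16: outside box; Z[16]=1 scan→box=[16,17)
i=17: outside box; Z[17]=0
i=18: outside box; Z[18]=1 scan→box=[18,19)
i=19: outside box; Z[19]=0
i=20: outside box; Z[20]=0
i=21: outside box; Z[21]=0
i=22: outside box; Z[22]=0
i=23: outside box; Z[23]=0
i=24: outside box; Z[24]=2 scan→box=[24,26)
i=25: min(r-i=1, Z[1]=1)=1; Z[25]=2 scan→box=[25,27)
i=26: min(r-i=1, Z[1]=1)=1; Z[26]=5 scan→box=[26,31)
i=27: min(r-i=4, Z[1]=1)=1; Z[27]=1
i=28: min(r-i=3, Z[2]=0)=0; Z[28]=0
i=29: min(r-i=2, Z[3]=0)=0; Z[29]=0
i=30: min(r-i=1, Z[4]=0)=0; Z[30]=0
i=31: outside box; Z[31]=0
i=32: outside box; Z[32]=0
i=33: outside box; Z[33]=0
i=34: outside box; Z[34]=0
i=35: outside box; Z[35]=0

[36, 1, 0, 0, 0, 3, 1, 0, 4, 1, 0, 0, 1, 0, 1, 0, 1, 0, 1, 0, 0, 0, 0, 0, 2, 2, 5, 1, 0, 0, 0, 0, 0, 0, 0, 0]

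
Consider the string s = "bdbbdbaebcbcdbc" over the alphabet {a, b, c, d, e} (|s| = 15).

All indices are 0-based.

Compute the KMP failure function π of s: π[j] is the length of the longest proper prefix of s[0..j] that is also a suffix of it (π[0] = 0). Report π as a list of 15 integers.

[0, 0, 1, 1, 2, 3, 0, 0, 1, 0, 1, 0, 0, 1, 0]

π[0] = 0
j=1 s[j]='d': π[1]=0 (border '')
j=2 s[j]='b': π[2]=1 (border 'b')
j=3 s[j]='b': k: 1→0; π[3]=1 (border 'b')
j=4 s[j]='d': π[4]=2 (border 'bd')
j=5 s[j]='b': π[5]=3 (border 'bdb')
j=6 s[j]='a': k: 3→1→0; π[6]=0 (border '')
j=7 s[j]='e': π[7]=0 (border '')
j=8 s[j]='b': π[8]=1 (border 'b')
j=9 s[j]='c': k: 1→0; π[9]=0 (border '')
j=10 s[j]='b': π[10]=1 (border 'b')
j=11 s[j]='c': k: 1→0; π[11]=0 (border '')
j=12 s[j]='d': π[12]=0 (border '')
j=13 s[j]='b': π[13]=1 (border 'b')
j=14 s[j]='c': k: 1→0; π[14]=0 (border '')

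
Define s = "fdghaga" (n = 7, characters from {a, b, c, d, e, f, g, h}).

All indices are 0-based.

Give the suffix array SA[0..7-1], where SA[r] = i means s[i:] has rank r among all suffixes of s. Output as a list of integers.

sorted suffixes:
  #0 SA[0]=6  'a'
  #1 SA[1]=4  'aga'
  #2 SA[2]=1  'dghaga'
  #3 SA[3]=0  'fdghaga'
  #4 SA[4]=5  'ga'
  #5 SA[5]=2  'ghaga'
  #6 SA[6]=3  'haga'

[6, 4, 1, 0, 5, 2, 3]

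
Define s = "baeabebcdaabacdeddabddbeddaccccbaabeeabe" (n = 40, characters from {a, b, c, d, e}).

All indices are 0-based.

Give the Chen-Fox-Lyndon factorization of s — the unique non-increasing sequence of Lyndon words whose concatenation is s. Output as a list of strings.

emit factor 1: 'b' (i=0, period=1)
emit factor 2: 'ae' (i=1, period=2)
emit factor 3: 'abebcd' (i=3, period=6)
emit factor 4: 'aabacdeddabddbeddaccccbaabeeabe' (i=9, period=31)

["b", "ae", "abebcd", "aabacdeddabddbeddaccccbaabeeabe"]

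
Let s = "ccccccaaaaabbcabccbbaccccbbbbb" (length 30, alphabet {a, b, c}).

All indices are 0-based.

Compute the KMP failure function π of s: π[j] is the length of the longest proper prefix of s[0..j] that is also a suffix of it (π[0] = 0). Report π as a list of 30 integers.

π[0] = 0
j=1 s[j]='c': π[1]=1 (border 'c')
j=2 s[j]='c': π[2]=2 (border 'cc')
j=3 s[j]='c': π[3]=3 (border 'ccc')
j=4 s[j]='c': π[4]=4 (border 'cccc')
j=5 s[j]='c': π[5]=5 (border 'ccccc')
j=6 s[j]='a': k: 5→4→3→2→1→0; π[6]=0 (border '')
j=7 s[j]='a': π[7]=0 (border '')
j=8 s[j]='a': π[8]=0 (border '')
j=9 s[j]='a': π[9]=0 (border '')
j=10 s[j]='a': π[10]=0 (border '')
j=11 s[j]='b': π[11]=0 (border '')
j=12 s[j]='b': π[12]=0 (border '')
j=13 s[j]='c': π[13]=1 (border 'c')
j=14 s[j]='a': k: 1→0; π[14]=0 (border '')
j=15 s[j]='b': π[15]=0 (border '')
j=16 s[j]='c': π[16]=1 (border 'c')
j=17 s[j]='c': π[17]=2 (border 'cc')
j=18 s[j]='b': k: 2→1→0; π[18]=0 (border '')
j=19 s[j]='b': π[19]=0 (border '')
j=20 s[j]='a': π[20]=0 (border '')
j=21 s[j]='c': π[21]=1 (border 'c')
j=22 s[j]='c': π[22]=2 (border 'cc')
j=23 s[j]='c': π[23]=3 (border 'ccc')
j=24 s[j]='c': π[24]=4 (border 'cccc')
j=25 s[j]='b': k: 4→3→2→1→0; π[25]=0 (border '')
j=26 s[j]='b': π[26]=0 (border '')
j=27 s[j]='b': π[27]=0 (border '')
j=28 s[j]='b': π[28]=0 (border '')
j=29 s[j]='b': π[29]=0 (border '')

[0, 1, 2, 3, 4, 5, 0, 0, 0, 0, 0, 0, 0, 1, 0, 0, 1, 2, 0, 0, 0, 1, 2, 3, 4, 0, 0, 0, 0, 0]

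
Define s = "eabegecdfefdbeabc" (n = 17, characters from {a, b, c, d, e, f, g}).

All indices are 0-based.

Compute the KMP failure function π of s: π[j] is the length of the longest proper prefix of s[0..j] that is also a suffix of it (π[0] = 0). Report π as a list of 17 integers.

[0, 0, 0, 1, 0, 1, 0, 0, 0, 1, 0, 0, 0, 1, 2, 3, 0]

π[0] = 0
j=1 s[j]='a': π[1]=0 (border '')
j=2 s[j]='b': π[2]=0 (border '')
j=3 s[j]='e': π[3]=1 (border 'e')
j=4 s[j]='g': k: 1→0; π[4]=0 (border '')
j=5 s[j]='e': π[5]=1 (border 'e')
j=6 s[j]='c': k: 1→0; π[6]=0 (border '')
j=7 s[j]='d': π[7]=0 (border '')
j=8 s[j]='f': π[8]=0 (border '')
j=9 s[j]='e': π[9]=1 (border 'e')
j=10 s[j]='f': k: 1→0; π[10]=0 (border '')
j=11 s[j]='d': π[11]=0 (border '')
j=12 s[j]='b': π[12]=0 (border '')
j=13 s[j]='e': π[13]=1 (border 'e')
j=14 s[j]='a': π[14]=2 (border 'ea')
j=15 s[j]='b': π[15]=3 (border 'eab')
j=16 s[j]='c': k: 3→0; π[16]=0 (border '')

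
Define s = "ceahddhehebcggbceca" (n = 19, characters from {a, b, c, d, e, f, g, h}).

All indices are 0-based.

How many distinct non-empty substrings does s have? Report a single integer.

175

rank | idx | suffix
   0 |  18 | a
   1 |   2 | ahddhehebcggbceca
   2 |  14 | bceca
   3 |  10 | bcggbceca
   4 |  17 | ca
   5 |   0 | ceahddhehebcggbceca
   6 |  15 | ceca
   7 |  11 | cggbceca
   8 |   4 | ddhehebcggbceca
   9 |   5 | dhehebcggbceca
  10 |   1 | eahddhehebcggbceca
  11 |   9 | ebcggbceca
  12 |  16 | eca
  13 |   7 | ehebcggbceca
  14 |  13 | gbceca
  15 |  12 | ggbceca
  16 |   3 | hddhehebcggbceca
  17 |   8 | hebcggbceca
  18 |   6 | hehebcggbceca

SA = [18, 2, 14, 10, 17, 0, 15, 11, 4, 5, 1, 9, 16, 7, 13, 12, 3, 8, 6]
rank  pair      lcp
   1  s[18:],s[2:]  1  'a'
   2  s[2:],s[14:]  0  ''
   3  s[14:],s[10:]  2  'bc'
   4  s[10:],s[17:]  0  ''
   5  s[17:],s[0:]  1  'c'
   6  s[0:],s[15:]  2  'ce'
   7  s[15:],s[11:]  1  'c'
   8  s[11:],s[4:]  0  ''
   9  s[4:],s[5:]  1  'd'
  10  s[5:],s[1:]  0  ''
  11  s[1:],s[9:]  1  'e'
  12  s[9:],s[16:]  1  'e'
  13  s[16:],s[7:]  1  'e'
  14  s[7:],s[13:]  0  ''
  15  s[13:],s[12:]  1  'g'
  16  s[12:],s[3:]  0  ''
  17  s[3:],s[8:]  1  'h'
  18  s[8:],s[6:]  2  'he'

n(n+1)/2 = 19·20/2 = 190
Σ LCP = 0 + 1 + 0 + 2 + 0 + 1 + 2 + 1 + 0 + 1 + 0 + 1 + 1 + 1 + 0 + 1 + 0 + 1 + 2 = 15
distinct = 190 − 15 = 175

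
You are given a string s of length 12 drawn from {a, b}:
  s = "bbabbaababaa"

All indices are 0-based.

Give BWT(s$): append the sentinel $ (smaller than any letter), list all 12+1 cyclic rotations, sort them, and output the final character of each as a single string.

rank  rotation       last
    0  $bbabbaababaa  a
    1  a$bbabbaababa  a
    2  aa$bbabbaabab  b
    3  aababaa$bbabb  b
    4  abaa$bbabbaab  b
    5  ababaa$bbabba  a
    6  abbaababaa$bb  b
    7  baa$bbabbaaba  a
    8  baababaa$bbab  b
    9  babaa$bbabbaa  a
   10  babbaababaa$b  b
   11  bbaababaa$bba  a
   12  bbabbaababaa$  $

aabbbabababa$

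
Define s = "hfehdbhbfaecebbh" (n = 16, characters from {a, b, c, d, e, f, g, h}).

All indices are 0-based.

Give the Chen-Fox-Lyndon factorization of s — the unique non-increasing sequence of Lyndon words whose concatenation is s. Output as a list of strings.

emit factor 1: 'h' (i=0, period=1)
emit factor 2: 'f' (i=1, period=1)
emit factor 3: 'eh' (i=2, period=2)
emit factor 4: 'd' (i=4, period=1)
emit factor 5: 'bh' (i=5, period=2)
emit factor 6: 'bf' (i=7, period=2)
emit factor 7: 'aecebbh' (i=9, period=7)

["h", "f", "eh", "d", "bh", "bf", "aecebbh"]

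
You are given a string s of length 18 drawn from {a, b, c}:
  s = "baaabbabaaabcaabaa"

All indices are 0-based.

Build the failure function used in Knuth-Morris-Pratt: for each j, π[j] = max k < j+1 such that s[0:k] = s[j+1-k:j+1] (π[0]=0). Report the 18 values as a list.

π[0] = 0
j=1 s[j]='a': π[1]=0 (border '')
j=2 s[j]='a': π[2]=0 (border '')
j=3 s[j]='a': π[3]=0 (border '')
j=4 s[j]='b': π[4]=1 (border 'b')
j=5 s[j]='b': k: 1→0; π[5]=1 (border 'b')
j=6 s[j]='a': π[6]=2 (border 'ba')
j=7 s[j]='b': k: 2→0; π[7]=1 (border 'b')
j=8 s[j]='a': π[8]=2 (border 'ba')
j=9 s[j]='a': π[9]=3 (border 'baa')
j=10 s[j]='a': π[10]=4 (border 'baaa')
j=11 s[j]='b': π[11]=5 (border 'baaab')
j=12 s[j]='c': k: 5→1→0; π[12]=0 (border '')
j=13 s[j]='a': π[13]=0 (border '')
j=14 s[j]='a': π[14]=0 (border '')
j=15 s[j]='b': π[15]=1 (border 'b')
j=16 s[j]='a': π[16]=2 (border 'ba')
j=17 s[j]='a': π[17]=3 (border 'baa')

[0, 0, 0, 0, 1, 1, 2, 1, 2, 3, 4, 5, 0, 0, 0, 1, 2, 3]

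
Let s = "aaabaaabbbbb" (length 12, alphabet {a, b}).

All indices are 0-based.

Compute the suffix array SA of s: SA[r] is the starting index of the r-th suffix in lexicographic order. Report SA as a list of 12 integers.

rank→(start, suffix):
  0 → (0, 'aaabaaabbbbb')
  1 → (4, 'aaabbbbb')
  2 → (1, 'aabaaabbbbb')
  3 → (5, 'aabbbbb')
  4 → (2, 'abaaabbbbb')
  5 → (6, 'abbbbb')
  6 → (11, 'b')
  7 → (3, 'baaabbbbb')
  8 → (10, 'bb')
  9 → (9, 'bbb')
  10 → (8, 'bbbb')
  11 → (7, 'bbbbb')

[0, 4, 1, 5, 2, 6, 11, 3, 10, 9, 8, 7]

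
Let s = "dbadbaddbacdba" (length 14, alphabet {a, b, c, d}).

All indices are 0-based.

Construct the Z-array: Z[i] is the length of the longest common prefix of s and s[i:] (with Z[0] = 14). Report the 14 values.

[14, 0, 0, 4, 0, 0, 1, 3, 0, 0, 0, 3, 0, 0]

Z[0]=14
i=1: i≥r, start 0; Z[1]=0
i=2: i≥r, start 0; Z[2]=0
i=3: i≥r, start 0; Z[3]=4 extend→box=[3,7)
i=4: min(r-i=3, Z[1]=0)=0; Z[4]=0
i=5: min(r-i=2, Z[2]=0)=0; Z[5]=0
i=6: min(r-i=1, Z[3]=4)=1; Z[6]=1
i=7: i≥r, start 0; Z[7]=3 extend→box=[7,10)
i=8: min(r-i=2, Z[1]=0)=0; Z[8]=0
i=9: min(r-i=1, Z[2]=0)=0; Z[9]=0
i=10: i≥r, start 0; Z[10]=0
i=11: i≥r, start 0; Z[11]=3 extend→box=[11,14)
i=12: min(r-i=2, Z[1]=0)=0; Z[12]=0
i=13: min(r-i=1, Z[2]=0)=0; Z[13]=0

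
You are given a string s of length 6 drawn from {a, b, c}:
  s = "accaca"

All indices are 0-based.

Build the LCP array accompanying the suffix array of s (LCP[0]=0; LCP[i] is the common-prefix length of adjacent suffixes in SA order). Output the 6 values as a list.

rank | idx | suffix
   0 |   5 | a
   1 |   3 | aca
   2 |   0 | accaca
   3 |   4 | ca
   4 |   2 | caca
   5 |   1 | ccaca

SA = [5, 3, 0, 4, 2, 1]
i: (SA[i-1],SA[i]) lcp shared
  1: (5,3) 1 'a'
  2: (3,0) 2 'ac'
  3: (0,4) 0 ''
  4: (4,2) 2 'ca'
  5: (2,1) 1 'c'

[0, 1, 2, 0, 2, 1]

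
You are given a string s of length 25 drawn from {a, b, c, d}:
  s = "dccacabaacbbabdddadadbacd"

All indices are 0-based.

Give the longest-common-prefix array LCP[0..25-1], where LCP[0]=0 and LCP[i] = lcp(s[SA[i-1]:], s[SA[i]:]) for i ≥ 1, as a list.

sorted suffixes:
  #0 SA[0]=7  'aacbbabdddadadbacd'
  #1 SA[1]=5  'abaacbbabdddadadbacd'
  #2 SA[2]=12  'abdddadadbacd'
  #3 SA[3]=3  'acabaacbbabdddadadbacd'
  #4 SA[4]=8  'acbbabdddadadbacd'
  #5 SA[5]=22  'acd'
  #6 SA[6]=17  'adadbacd'
  #7 SA[7]=19  'adbacd'
  #8 SA[8]=6  'baacbbabdddadadbacd'
  #9 SA[9]=11  'babdddadadbacd'
  #10 SA[10]=21  'bacd'
  #11 SA[11]=10  'bbabdddadadbacd'
  #12 SA[12]=13  'bdddadadbacd'
  #13 SA[13]=4  'cabaacbbabdddadadbacd'
  #14 SA[14]=2  'cacabaacbbabdddadadbacd'
  #15 SA[15]=9  'cbbabdddadadbacd'
  #16 SA[16]=1  'ccacabaacbbabdddadadbacd'
  #17 SA[17]=23  'cd'
  #18 SA[18]=24  'd'
  #19 SA[19]=16  'dadadbacd'
  #20 SA[20]=18  'dadbacd'
  #21 SA[21]=20  'dbacd'
  #22 SA[22]=0  'dccacabaacbbabdddadadbacd'
  #23 SA[23]=15  'ddadadbacd'
  #24 SA[24]=14  'dddadadbacd'

SA = [7, 5, 12, 3, 8, 22, 17, 19, 6, 11, 21, 10, 13, 4, 2, 9, 1, 23, 24, 16, 18, 20, 0, 15, 14]
rank  pair      lcp
   1  s[7:],s[5:]  1  'a'
   2  s[5:],s[12:]  2  'ab'
   3  s[12:],s[3:]  1  'a'
   4  s[3:],s[8:]  2  'ac'
   5  s[8:],s[22:]  2  'ac'
   6  s[22:],s[17:]  1  'a'
   7  s[17:],s[19:]  2  'ad'
   8  s[19:],s[6:]  0  ''
   9  s[6:],s[11:]  2  'ba'
  10  s[11:],s[21:]  2  'ba'
  11  s[21:],s[10:]  1  'b'
  12  s[10:],s[13:]  1  'b'
  13  s[13:],s[4:]  0  ''
  14  s[4:],s[2:]  2  'ca'
  15  s[2:],s[9:]  1  'c'
  16  s[9:],s[1:]  1  'c'
  17  s[1:],s[23:]  1  'c'
  18  s[23:],s[24:]  0  ''
  19  s[24:],s[16:]  1  'd'
  20  s[16:],s[18:]  3  'dad'
  21  s[18:],s[20:]  1  'd'
  22  s[20:],s[0:]  1  'd'
  23  s[0:],s[15:]  1  'd'
  24  s[15:],s[14:]  2  'dd'

[0, 1, 2, 1, 2, 2, 1, 2, 0, 2, 2, 1, 1, 0, 2, 1, 1, 1, 0, 1, 3, 1, 1, 1, 2]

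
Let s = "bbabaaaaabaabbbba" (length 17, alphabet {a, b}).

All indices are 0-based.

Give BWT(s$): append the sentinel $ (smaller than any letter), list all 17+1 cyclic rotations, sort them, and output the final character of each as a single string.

abbaaabbaabaabb$ba

rank  rotation            last
    0  $bbabaaaaabaabbbba  a
    1  a$bbabaaaaabaabbbb  b
    2  aaaaabaabbbba$bbab  b
    3  aaaabaabbbba$bbaba  a
    4  aaabaabbbba$bbabaa  a
    5  aabaabbbba$bbabaaa  a
    6  aabbbba$bbabaaaaab  b
    7  abaaaaabaabbbba$bb  b
    8  abaabbbba$bbabaaaa  a
    9  abbbba$bbabaaaaaba  a
   10  ba$bbabaaaaabaabbb  b
   11  baaaaabaabbbba$bba  a
   12  baabbbba$bbabaaaaa  a
   13  babaaaaabaabbbba$b  b
   14  bba$bbabaaaaabaabb  b
   15  bbabaaaaabaabbbba$  $
   16  bbba$bbabaaaaabaab  b
   17  bbbba$bbabaaaaabaa  a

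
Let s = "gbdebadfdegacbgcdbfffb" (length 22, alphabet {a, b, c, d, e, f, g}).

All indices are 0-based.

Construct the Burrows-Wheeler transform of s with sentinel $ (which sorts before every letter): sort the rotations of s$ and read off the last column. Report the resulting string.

bgbfegdcagcbfaddfdfbe$b

rank  rotation                 last
    0  $gbdebadfdegacbgcdbfffb  b
    1  acbgcdbfffb$gbdebadfdeg  g
    2  adfdegacbgcdbfffb$gbdeb  b
    3  b$gbdebadfdegacbgcdbfff  f
    4  badfdegacbgcdbfffb$gbde  e
    5  bdebadfdegacbgcdbfffb$g  g
    6  bfffb$gbdebadfdegacbgcd  d
    7  bgcdbfffb$gbdebadfdegac  c
    8  cbgcdbfffb$gbdebadfdega  a
    9  cdbfffb$gbdebadfdegacbg  g
   10  dbfffb$gbdebadfdegacbgc  c
   11  debadfdegacbgcdbfffb$gb  b
   12  degacbgcdbfffb$gbdebadf  f
   13  dfdegacbgcdbfffb$gbdeba  a
   14  ebadfdegacbgcdbfffb$gbd  d
   15  egacbgcdbfffb$gbdebadfd  d
   16  fb$gbdebadfdegacbgcdbff  f
   17  fdegacbgcdbfffb$gbdebad  d
   18  ffb$gbdebadfdegacbgcdbf  f
   19  fffb$gbdebadfdegacbgcdb  b
   20  gacbgcdbfffb$gbdebadfde  e
   21  gbdebadfdegacbgcdbfffb$  $
   22  gcdbfffb$gbdebadfdegacb  b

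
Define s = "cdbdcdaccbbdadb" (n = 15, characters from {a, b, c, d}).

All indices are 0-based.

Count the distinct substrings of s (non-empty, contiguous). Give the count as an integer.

105

rank→(start, suffix):
  0 → (6, 'accbbdadb')
  1 → (12, 'adb')
  2 → (14, 'b')
  3 → (9, 'bbdadb')
  4 → (10, 'bdadb')
  5 → (2, 'bdcdaccbbdadb')
  6 → (8, 'cbbdadb')
  7 → (7, 'ccbbdadb')
  8 → (4, 'cdaccbbdadb')
  9 → (0, 'cdbdcdaccbbdadb')
  10 → (5, 'daccbbdadb')
  11 → (11, 'dadb')
  12 → (13, 'db')
  13 → (1, 'dbdcdaccbbdadb')
  14 → (3, 'dcdaccbbdadb')

SA = [6, 12, 14, 9, 10, 2, 8, 7, 4, 0, 5, 11, 13, 1, 3]
[i] adj suffixes → lcp
  [1] 6/12 → 1 ('a')
  [2] 12/14 → 0 ('')
  [3] 14/9 → 1 ('b')
  [4] 9/10 → 1 ('b')
  [5] 10/2 → 2 ('bd')
  [6] 2/8 → 0 ('')
  [7] 8/7 → 1 ('c')
  [8] 7/4 → 1 ('c')
  [9] 4/0 → 2 ('cd')
  [10] 0/5 → 0 ('')
  [11] 5/11 → 2 ('da')
  [12] 11/13 → 1 ('d')
  [13] 13/1 → 2 ('db')
  [14] 1/3 → 1 ('d')

n(n+1)/2 = 15·16/2 = 120
Σ LCP = 0 + 1 + 0 + 1 + 1 + 2 + 0 + 1 + 1 + 2 + 0 + 2 + 1 + 2 + 1 = 15
distinct = 120 − 15 = 105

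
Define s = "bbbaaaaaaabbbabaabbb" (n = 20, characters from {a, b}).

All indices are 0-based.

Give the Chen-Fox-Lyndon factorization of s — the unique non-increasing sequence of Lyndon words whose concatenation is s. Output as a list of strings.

["b", "b", "b", "aaaaaaabbbabaabbb"]

emit factor 1: 'b' (i=0, period=1)
emit factor 2: 'b' (i=1, period=1)
emit factor 3: 'b' (i=2, period=1)
emit factor 4: 'aaaaaaabbbabaabbb' (i=3, period=17)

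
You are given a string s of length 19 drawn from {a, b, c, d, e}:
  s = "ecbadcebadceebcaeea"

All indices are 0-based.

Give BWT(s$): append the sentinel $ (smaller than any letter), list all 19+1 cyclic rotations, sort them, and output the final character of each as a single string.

rank  rotation              last
    0  $ecbadcebadceebcaeea  a
    1  a$ecbadcebadceebcaee  e
    2  adcebadceebcaeea$ecb  b
    3  adceebcaeea$ecbadceb  b
    4  aeea$ecbadcebadceebc  c
    5  badcebadceebcaeea$ec  c
    6  badceebcaeea$ecbadce  e
    7  bcaeea$ecbadcebadcee  e
    8  caeea$ecbadcebadceeb  b
    9  cbadcebadceebcaeea$e  e
   10  cebadceebcaeea$ecbad  d
   11  ceebcaeea$ecbadcebad  d
   12  dcebadceebcaeea$ecba  a
   13  dceebcaeea$ecbadceba  a
   14  ea$ecbadcebadceebcae  e
   15  ebadceebcaeea$ecbadc  c
   16  ebcaeea$ecbadcebadce  e
   17  ecbadcebadceebcaeea$  $
   18  eea$ecbadcebadceebca  a
   19  eebcaeea$ecbadcebadc  c

aebbcceebeddaaece$ac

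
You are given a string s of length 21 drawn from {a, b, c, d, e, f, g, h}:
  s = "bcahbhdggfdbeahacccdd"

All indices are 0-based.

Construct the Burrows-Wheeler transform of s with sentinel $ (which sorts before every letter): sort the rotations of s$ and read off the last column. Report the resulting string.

rank  rotation                last
    0  $bcahbhdggfdbeahacccdd  d
    1  acccdd$bcahbhdggfdbeah  h
    2  ahacccdd$bcahbhdggfdbe  e
    3  ahbhdggfdbeahacccdd$bc  c
    4  bcahbhdggfdbeahacccdd$  $
    5  beahacccdd$bcahbhdggfd  d
    6  bhdggfdbeahacccdd$bcah  h
    7  cahbhdggfdbeahacccdd$b  b
    8  cccdd$bcahbhdggfdbeaha  a
    9  ccdd$bcahbhdggfdbeahac  c
   10  cdd$bcahbhdggfdbeahacc  c
   11  d$bcahbhdggfdbeahacccd  d
   12  dbeahacccdd$bcahbhdggf  f
   13  dd$bcahbhdggfdbeahaccc  c
   14  dggfdbeahacccdd$bcahbh  h
   15  eahacccdd$bcahbhdggfdb  b
   16  fdbeahacccdd$bcahbhdgg  g
   17  gfdbeahacccdd$bcahbhdg  g
   18  ggfdbeahacccdd$bcahbhd  d
   19  hacccdd$bcahbhdggfdbea  a
   20  hbhdggfdbeahacccdd$bca  a
   21  hdggfdbeahacccdd$bcahb  b

dhec$dhbaccdfchbggdaab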